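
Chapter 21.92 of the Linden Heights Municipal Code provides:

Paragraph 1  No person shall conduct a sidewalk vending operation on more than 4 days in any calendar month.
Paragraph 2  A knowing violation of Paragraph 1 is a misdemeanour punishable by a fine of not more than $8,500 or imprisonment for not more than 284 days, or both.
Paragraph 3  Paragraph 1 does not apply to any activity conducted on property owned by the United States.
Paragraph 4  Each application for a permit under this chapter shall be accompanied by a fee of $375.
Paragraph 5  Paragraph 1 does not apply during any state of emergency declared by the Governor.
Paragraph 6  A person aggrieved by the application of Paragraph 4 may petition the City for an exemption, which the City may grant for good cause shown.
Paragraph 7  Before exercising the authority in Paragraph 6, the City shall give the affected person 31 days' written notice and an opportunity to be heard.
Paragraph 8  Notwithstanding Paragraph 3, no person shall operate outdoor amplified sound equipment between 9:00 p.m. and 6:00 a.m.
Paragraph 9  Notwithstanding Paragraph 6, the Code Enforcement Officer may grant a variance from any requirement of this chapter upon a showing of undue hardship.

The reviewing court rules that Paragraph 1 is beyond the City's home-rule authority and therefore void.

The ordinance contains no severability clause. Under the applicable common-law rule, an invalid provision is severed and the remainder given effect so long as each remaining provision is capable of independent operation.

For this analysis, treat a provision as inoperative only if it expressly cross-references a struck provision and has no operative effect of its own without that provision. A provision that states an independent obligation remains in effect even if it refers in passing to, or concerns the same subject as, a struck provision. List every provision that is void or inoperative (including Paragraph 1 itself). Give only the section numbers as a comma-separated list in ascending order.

1, 2, 3, 5

Paragraph 1 is struck. The only function of Paragraph 2 is the criminal penalty for violating Paragraph 1, so it cannot stand once Paragraph 1 is removed. Paragraph 3 has no operative effect of its own apart from Paragraph 1 and is therefore inoperative. Paragraph 5 operates only by reference to Paragraph 1, so it falls with Paragraph 1. Although Paragraph 8 refers to Paragraph 3, its operative terms do not depend on Paragraph 3, so it remains in effect. Under the stated default rule, only provisions that cannot operate independently fall away; the rest are enforced. That leaves Paragraph 4, Paragraph 6, Paragraph 7, Paragraph 8, and Paragraph 9 in effect.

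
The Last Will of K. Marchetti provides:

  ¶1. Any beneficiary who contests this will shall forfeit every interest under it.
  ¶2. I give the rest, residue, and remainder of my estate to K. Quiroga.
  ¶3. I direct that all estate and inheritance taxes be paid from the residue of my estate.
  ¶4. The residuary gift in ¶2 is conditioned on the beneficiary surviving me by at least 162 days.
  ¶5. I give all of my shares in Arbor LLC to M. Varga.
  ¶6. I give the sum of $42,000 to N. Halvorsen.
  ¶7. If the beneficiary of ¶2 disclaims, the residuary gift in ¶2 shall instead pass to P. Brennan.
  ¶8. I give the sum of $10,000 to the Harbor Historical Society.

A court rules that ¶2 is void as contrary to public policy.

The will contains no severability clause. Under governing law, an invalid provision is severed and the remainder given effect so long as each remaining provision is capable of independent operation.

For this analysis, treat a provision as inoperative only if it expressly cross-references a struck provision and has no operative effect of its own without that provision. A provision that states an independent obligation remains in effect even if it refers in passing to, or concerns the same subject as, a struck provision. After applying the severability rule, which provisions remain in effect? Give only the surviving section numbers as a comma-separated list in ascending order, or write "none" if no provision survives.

1, 3, 5, 6, 8

¶2 is struck. ¶4 merely fixes the survivorship condition on ¶2; with ¶2 gone it has nothing to operate on and falls away. The only function of ¶7 is the alternative disposition for ¶2, so it cannot stand once ¶2 is removed. Under the stated default rule, only provisions that cannot operate independently fall away; the rest are enforced. ¶1, ¶3, ¶5, ¶6, and ¶8 remain in effect.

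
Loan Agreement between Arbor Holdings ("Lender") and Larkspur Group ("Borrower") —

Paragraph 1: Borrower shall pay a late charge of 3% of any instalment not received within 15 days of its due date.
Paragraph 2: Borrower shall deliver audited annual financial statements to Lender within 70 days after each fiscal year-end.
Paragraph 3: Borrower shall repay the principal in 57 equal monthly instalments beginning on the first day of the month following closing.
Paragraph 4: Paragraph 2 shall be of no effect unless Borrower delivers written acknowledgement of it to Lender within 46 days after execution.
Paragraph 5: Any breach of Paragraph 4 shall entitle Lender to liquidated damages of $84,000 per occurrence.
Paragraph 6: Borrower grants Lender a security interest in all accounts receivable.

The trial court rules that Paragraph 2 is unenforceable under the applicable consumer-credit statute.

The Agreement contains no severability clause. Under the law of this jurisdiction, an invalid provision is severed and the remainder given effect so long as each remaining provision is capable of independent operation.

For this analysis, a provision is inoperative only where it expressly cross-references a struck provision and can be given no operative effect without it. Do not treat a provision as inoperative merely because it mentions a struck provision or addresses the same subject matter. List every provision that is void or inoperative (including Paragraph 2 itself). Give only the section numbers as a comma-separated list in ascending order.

Paragraph 2 is struck. The only function of Paragraph 4 is the acknowledgement condition for Paragraph 2, so it cannot stand once Paragraph 2 is removed. The whole of Paragraph 5 is the liquidated-damages amount, defined by reference to Paragraph 4, so Paragraph 5 cannot stand once Paragraph 4 is removed. Under the stated default rule, only provisions that cannot operate independently fall away; the rest are enforced. That leaves Paragraph 1, Paragraph 3, and Paragraph 6 in effect.

2, 4, 5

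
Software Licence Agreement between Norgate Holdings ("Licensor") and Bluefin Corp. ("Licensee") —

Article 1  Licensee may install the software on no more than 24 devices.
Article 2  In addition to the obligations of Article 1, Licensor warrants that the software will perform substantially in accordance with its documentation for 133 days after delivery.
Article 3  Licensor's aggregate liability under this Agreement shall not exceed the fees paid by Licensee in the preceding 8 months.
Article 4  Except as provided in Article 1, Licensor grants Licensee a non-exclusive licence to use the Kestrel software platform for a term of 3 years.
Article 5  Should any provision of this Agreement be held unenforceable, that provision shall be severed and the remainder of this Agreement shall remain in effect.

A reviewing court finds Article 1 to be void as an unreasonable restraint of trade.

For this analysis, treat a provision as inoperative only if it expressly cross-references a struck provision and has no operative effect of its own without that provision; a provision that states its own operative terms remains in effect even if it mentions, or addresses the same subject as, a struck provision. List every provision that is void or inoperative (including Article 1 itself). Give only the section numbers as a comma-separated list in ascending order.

1

Article 1 is struck. Article 4 mentions Article 1 but its own obligation stands independently of Article 1, so Article 4 is not affected. Although Article 2 refers to Article 1, its operative terms do not depend on Article 1, so it remains in effect. No other provision's operative terms depend on Article 1. Article 5 is a severability clause and preserves every provision that can still be given independent effect. Article 2, Article 3, Article 4, and Article 5 remain in effect.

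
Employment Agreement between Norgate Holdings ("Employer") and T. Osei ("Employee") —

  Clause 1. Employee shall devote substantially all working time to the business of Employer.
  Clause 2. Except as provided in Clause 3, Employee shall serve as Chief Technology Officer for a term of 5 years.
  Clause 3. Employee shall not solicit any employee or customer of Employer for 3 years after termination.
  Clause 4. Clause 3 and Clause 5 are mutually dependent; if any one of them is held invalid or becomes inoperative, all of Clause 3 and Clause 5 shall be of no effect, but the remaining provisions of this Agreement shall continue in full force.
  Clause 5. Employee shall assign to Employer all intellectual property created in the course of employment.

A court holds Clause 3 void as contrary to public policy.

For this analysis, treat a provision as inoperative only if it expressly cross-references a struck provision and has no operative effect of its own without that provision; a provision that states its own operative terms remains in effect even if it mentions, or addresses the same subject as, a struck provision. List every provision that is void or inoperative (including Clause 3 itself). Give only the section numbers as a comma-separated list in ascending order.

3, 5

Clause 3 is struck. Although Clause 2 refers to Clause 3, its operative terms do not depend on Clause 3, so it remains in effect. No other provision's operative terms depend on Clause 3. Clause 4 declares Clause 3 and Clause 5 mutually dependent; since one of them has fallen, all of them are of no effect. That brings down Clause 5 as well. The remainder continues in force under Clause 4. The provisions still in force are Clause 1, Clause 2, and Clause 4.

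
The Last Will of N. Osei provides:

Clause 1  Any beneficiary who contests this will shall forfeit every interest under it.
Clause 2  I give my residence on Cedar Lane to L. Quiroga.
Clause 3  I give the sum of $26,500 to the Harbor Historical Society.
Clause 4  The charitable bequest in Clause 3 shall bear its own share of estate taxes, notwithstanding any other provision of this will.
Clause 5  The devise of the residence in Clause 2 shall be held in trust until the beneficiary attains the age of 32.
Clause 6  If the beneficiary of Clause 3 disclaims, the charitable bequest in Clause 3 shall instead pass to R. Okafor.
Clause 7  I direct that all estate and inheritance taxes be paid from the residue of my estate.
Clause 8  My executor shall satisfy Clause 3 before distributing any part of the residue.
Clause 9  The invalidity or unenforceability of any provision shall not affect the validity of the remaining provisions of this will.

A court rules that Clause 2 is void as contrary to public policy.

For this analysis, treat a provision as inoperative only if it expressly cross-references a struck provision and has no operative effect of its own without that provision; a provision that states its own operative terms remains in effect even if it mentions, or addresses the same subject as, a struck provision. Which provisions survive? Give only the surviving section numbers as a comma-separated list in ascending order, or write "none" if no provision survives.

1, 3, 4, 6, 7, 8, 9

Clause 2 is struck. Clause 5 merely fixes the trust for Clause 2; with Clause 2 gone it has nothing to operate on and falls away. Under the severability clause in Clause 9, the remaining provisions continue in force. Clause 1, Clause 3, Clause 4, Clause 6, Clause 7, Clause 8, and Clause 9 remain in effect.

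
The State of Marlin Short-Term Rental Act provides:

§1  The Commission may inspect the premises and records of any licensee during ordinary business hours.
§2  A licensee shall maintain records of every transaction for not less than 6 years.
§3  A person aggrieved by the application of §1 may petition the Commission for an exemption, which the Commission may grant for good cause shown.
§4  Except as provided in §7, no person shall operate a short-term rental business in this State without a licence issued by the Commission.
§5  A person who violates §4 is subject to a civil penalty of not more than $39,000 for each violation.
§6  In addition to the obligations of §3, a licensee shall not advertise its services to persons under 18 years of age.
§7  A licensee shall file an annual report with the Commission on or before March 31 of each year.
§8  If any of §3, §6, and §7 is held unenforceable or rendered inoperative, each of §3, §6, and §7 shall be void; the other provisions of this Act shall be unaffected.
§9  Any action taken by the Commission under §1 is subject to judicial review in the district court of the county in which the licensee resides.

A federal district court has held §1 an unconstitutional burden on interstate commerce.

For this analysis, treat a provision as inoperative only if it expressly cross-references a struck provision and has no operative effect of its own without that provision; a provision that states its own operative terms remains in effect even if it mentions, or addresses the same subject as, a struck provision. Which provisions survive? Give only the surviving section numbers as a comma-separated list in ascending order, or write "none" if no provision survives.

2, 4, 5, 8

§1 is struck. §3 has no operative effect of its own apart from §1 and is therefore inoperative. The only function of §9 is the judicial-review right for §1, so it cannot stand once §1 is removed. Although §4 refers to §7, its operative terms do not depend on §7, so it remains in effect. §8 declares §3, §6, and §7 mutually dependent; since one of them has fallen, all of them are of no effect. That brings down §6 and §7 as well. The remainder continues in force under §8. The provisions still in force are §2, §4, §5, and §8.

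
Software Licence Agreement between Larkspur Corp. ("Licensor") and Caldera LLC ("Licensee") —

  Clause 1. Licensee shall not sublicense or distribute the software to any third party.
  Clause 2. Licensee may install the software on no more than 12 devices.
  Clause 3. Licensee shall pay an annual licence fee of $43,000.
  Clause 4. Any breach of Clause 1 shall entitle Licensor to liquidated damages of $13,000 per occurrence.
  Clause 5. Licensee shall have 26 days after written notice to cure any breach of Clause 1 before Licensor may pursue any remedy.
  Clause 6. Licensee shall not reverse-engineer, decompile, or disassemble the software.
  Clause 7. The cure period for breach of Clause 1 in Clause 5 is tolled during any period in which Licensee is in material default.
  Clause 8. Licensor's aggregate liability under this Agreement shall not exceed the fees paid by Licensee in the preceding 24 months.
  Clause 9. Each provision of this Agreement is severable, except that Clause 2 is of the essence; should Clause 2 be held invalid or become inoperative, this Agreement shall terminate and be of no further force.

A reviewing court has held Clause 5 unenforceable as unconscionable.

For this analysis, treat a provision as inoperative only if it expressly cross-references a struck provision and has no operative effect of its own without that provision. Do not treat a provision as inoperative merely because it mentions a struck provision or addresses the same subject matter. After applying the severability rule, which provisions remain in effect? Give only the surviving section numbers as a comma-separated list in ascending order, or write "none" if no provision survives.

Clause 5 is struck. Clause 7 has no operative effect of its own apart from Clause 5 and is therefore inoperative. Clause 9 makes Clause 2 an essential term, but Clause 2 is unaffected, so the severability proviso in Clause 9 preserves the remaining provisions. Clause 1, Clause 2, Clause 3, Clause 4, Clause 6, Clause 8, and Clause 9 remain in effect.

1, 2, 3, 4, 6, 8, 9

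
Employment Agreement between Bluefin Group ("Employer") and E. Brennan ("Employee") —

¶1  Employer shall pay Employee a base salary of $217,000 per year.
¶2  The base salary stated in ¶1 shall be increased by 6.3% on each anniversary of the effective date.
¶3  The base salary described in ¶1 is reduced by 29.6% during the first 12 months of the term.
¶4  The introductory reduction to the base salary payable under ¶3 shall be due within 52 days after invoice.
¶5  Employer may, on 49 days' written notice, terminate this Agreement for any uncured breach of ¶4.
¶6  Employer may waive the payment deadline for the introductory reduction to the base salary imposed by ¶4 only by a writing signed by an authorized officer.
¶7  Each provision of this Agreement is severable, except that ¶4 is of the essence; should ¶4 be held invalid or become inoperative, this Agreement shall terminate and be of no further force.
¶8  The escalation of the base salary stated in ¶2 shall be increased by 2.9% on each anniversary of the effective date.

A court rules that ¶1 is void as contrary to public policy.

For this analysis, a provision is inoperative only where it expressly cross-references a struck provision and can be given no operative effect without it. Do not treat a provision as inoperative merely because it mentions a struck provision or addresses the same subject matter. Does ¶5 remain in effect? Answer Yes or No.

No

¶1 is struck. ¶2 does nothing except set the escalation of the base salary by reference to ¶1; with ¶1 gone it has no independent effect and is inoperative. ¶3 does nothing except set the introductory reduction to the base salary by reference to ¶1; with ¶1 gone it has no independent effect and is inoperative. ¶4 does nothing except set the payment deadline for the introductory reduction to the base salary by reference to ¶3; with ¶3 gone it has no independent effect and is inoperative. ¶8 operates only by reference to ¶2, so it falls with ¶2. The only function of ¶5 is the termination right for breach of ¶4, so it cannot stand once ¶4 is removed. ¶6 operates only by reference to ¶4, so it falls with ¶4. ¶7 makes ¶4 an essential term, and ¶4 has been rendered inoperative by the cascade; under ¶7, the entire Agreement is therefore void. No provision of the Agreement survives. ¶5 is among the inoperative provisions, so the answer is no.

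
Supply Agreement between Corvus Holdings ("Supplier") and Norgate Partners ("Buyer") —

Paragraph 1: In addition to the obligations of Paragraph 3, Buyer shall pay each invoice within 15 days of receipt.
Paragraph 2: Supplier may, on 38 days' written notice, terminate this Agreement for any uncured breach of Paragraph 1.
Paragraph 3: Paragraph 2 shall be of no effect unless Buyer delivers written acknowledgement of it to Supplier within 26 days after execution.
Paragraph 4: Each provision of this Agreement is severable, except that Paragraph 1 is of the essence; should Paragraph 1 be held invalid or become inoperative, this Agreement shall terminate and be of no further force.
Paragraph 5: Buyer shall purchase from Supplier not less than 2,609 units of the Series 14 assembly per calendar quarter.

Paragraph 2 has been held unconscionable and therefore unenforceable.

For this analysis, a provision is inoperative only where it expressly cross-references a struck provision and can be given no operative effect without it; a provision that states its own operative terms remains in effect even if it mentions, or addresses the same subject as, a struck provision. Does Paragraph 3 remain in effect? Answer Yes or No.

Paragraph 2 is struck. The only function of Paragraph 3 is the acknowledgement condition for Paragraph 2, so it cannot stand once Paragraph 2 is removed. Although Paragraph 1 refers to Paragraph 3, its operative terms do not depend on Paragraph 3, so it remains in effect. Paragraph 4 makes Paragraph 1 an essential term, but Paragraph 1 is unaffected, so the severability proviso in Paragraph 4 preserves the remaining provisions. The provisions still in force are Paragraph 1, Paragraph 4, and Paragraph 5. Paragraph 3 is among the inoperative provisions, so the answer is no.

No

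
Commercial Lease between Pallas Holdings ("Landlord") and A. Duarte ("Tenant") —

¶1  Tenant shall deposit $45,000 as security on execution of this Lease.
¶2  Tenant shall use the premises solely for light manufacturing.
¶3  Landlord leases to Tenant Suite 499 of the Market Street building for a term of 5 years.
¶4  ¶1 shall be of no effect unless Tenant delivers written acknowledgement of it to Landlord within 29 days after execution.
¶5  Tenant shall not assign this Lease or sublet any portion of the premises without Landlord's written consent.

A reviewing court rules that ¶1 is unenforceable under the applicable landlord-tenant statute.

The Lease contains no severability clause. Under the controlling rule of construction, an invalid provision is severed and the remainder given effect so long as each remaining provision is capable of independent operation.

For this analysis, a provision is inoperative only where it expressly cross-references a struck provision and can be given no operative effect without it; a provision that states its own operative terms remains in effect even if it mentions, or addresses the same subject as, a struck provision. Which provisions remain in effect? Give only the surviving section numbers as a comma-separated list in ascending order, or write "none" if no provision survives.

2, 3, 5

¶1 is struck. ¶4 merely fixes the acknowledgement condition for ¶1; with ¶1 gone it has nothing to operate on and falls away. Under the stated default rule, only provisions that cannot operate independently fall away; the rest are enforced. The provisions still in force are ¶2, ¶3, and ¶5.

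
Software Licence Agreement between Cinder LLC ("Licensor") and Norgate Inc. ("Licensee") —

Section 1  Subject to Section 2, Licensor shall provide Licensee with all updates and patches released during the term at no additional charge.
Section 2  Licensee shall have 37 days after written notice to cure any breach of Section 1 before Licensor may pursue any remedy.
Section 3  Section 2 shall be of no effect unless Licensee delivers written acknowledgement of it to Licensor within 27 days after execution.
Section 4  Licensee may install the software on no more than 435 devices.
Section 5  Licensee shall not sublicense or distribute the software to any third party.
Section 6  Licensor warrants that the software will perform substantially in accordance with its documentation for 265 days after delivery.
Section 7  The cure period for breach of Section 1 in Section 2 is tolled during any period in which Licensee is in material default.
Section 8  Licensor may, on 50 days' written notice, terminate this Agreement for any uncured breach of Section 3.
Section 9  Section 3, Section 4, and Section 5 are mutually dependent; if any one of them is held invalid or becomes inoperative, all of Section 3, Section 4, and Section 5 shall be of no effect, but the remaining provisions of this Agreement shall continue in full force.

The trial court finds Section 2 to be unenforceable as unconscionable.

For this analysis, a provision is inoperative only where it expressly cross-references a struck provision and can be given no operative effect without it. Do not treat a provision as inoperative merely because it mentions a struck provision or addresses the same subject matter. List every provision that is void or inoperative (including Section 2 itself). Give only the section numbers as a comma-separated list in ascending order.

2, 3, 4, 5, 7, 8

Section 2 is struck. Section 3 operates only by reference to Section 2, so it falls with Section 2. Section 7 operates only by reference to Section 2, so it falls with Section 2. Section 8 operates only by reference to Section 3, so it falls with Section 3. Although Section 1 refers to Section 2, its operative terms do not depend on Section 2, so it remains in effect. Section 9 declares Section 3, Section 4, and Section 5 mutually dependent; since one of them has fallen, all of them are of no effect. That brings down Section 4 and Section 5 as well. The remainder continues in force under Section 9. The provisions still in force are Section 1, Section 6, and Section 9.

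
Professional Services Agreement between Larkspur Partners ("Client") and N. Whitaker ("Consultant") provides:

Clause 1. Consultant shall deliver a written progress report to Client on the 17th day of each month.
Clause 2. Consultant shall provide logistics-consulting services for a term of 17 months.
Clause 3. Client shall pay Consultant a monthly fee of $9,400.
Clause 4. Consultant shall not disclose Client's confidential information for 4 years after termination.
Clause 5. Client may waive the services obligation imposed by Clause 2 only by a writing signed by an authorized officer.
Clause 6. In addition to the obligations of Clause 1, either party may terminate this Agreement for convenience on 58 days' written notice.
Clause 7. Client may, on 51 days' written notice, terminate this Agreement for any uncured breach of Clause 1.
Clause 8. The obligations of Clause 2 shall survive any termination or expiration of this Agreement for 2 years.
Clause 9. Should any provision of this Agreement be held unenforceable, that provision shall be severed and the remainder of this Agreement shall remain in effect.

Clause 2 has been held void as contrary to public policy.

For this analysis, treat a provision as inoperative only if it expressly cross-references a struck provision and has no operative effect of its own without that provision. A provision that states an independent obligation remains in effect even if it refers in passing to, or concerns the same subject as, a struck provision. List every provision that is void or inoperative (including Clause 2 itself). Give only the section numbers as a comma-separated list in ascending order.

Clause 2 is struck. Clause 5 merely fixes the waiver condition for Clause 2; with Clause 2 gone it has nothing to operate on and falls away. Clause 8 merely fixes the survival period for Clause 2; with Clause 2 gone it has nothing to operate on and falls away. Under the severability clause in Clause 9, the remaining provisions continue in force. The provisions still in force are Clause 1, Clause 3, Clause 4, Clause 6, Clause 7, and Clause 9.

2, 5, 8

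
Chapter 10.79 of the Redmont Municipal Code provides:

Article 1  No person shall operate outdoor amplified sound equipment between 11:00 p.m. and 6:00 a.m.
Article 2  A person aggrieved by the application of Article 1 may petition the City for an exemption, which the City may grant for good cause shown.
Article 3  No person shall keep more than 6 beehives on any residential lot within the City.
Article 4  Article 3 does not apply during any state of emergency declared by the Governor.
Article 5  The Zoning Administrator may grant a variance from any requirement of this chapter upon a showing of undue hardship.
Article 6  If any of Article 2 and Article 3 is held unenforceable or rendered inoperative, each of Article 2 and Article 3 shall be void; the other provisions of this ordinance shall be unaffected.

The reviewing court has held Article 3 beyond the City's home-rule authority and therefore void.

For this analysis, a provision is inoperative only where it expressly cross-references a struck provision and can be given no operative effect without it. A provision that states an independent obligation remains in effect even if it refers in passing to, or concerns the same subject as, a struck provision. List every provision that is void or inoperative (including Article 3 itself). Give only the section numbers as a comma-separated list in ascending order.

Article 3 is struck. Article 4 has no operative effect of its own apart from Article 3 and is therefore inoperative. Article 6 declares Article 2 and Article 3 mutually dependent; since one of them has fallen, all of them are of no effect. That brings down Article 2 as well. The remainder continues in force under Article 6. The provisions still in force are Article 1, Article 5, and Article 6.

2, 3, 4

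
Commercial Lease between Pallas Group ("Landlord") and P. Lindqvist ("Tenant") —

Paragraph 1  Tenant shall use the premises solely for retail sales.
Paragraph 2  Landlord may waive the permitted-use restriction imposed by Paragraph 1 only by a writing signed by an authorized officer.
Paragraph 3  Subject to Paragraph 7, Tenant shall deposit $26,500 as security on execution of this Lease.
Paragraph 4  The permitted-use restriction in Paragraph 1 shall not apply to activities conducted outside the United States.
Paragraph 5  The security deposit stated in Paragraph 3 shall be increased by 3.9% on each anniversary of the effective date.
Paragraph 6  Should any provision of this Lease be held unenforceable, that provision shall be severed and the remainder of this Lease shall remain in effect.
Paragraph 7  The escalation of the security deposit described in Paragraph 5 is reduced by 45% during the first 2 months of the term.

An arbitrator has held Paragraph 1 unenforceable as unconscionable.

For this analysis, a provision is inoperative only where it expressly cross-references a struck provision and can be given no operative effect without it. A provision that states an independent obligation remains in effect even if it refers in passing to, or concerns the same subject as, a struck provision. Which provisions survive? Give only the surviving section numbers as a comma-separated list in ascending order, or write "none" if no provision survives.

Paragraph 1 is struck. Paragraph 2 operates only by reference to Paragraph 1, so it falls with Paragraph 1. Paragraph 4 operates only by reference to Paragraph 1, so it falls with Paragraph 1. Paragraph 6 is a severability clause and preserves every provision that can still be given independent effect. Paragraph 3, Paragraph 5, Paragraph 6, and Paragraph 7 remain in effect.

3, 5, 6, 7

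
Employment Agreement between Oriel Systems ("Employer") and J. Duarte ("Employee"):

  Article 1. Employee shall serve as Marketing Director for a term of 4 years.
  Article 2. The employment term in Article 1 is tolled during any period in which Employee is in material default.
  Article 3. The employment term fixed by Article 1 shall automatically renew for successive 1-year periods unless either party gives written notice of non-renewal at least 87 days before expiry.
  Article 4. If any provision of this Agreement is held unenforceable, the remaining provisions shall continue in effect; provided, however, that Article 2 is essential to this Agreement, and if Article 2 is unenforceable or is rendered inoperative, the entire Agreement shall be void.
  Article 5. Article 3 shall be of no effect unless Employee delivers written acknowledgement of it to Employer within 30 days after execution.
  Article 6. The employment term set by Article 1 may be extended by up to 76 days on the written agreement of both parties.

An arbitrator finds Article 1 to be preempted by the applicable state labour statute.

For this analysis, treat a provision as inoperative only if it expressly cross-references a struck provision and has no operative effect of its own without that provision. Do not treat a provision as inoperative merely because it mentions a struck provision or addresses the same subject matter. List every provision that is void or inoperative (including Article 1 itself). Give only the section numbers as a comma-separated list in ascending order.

Article 1 is struck. Article 2 operates only by reference to Article 1, so it falls with Article 1. Article 3 operates only by reference to Article 1, so it falls with Article 1. Article 6 operates only by reference to Article 1, so it falls with Article 1. Article 5 has no operative effect of its own apart from Article 3 and is therefore inoperative. Article 4 makes Article 2 an essential term, and Article 2 has been rendered inoperative by the cascade; under Article 4, the entire Agreement is therefore void. No provision of the Agreement survives.

1, 2, 3, 4, 5, 6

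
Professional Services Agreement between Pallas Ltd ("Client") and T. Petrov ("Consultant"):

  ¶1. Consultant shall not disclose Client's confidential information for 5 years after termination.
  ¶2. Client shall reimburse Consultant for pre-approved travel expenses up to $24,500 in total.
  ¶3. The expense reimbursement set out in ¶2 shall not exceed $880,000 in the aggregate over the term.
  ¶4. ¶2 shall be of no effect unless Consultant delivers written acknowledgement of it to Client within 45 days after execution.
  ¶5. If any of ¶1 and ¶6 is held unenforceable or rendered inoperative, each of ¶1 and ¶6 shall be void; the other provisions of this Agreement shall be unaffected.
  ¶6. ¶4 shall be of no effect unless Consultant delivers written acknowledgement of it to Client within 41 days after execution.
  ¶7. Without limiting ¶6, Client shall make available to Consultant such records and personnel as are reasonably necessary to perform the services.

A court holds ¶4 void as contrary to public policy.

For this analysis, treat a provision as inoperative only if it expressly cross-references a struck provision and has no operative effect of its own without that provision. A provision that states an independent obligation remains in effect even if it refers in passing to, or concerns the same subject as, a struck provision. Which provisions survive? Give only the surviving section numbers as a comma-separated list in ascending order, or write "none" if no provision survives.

2, 3, 5, 7

¶4 is struck. ¶6 operates only by reference to ¶4, so it falls with ¶4. ¶7 mentions ¶6 but its own obligation stands independently of ¶6, so ¶7 is not affected. ¶5 declares ¶1 and ¶6 mutually dependent; since one of them has fallen, all of them are of no effect. That brings down ¶1 as well. The remainder continues in force under ¶5. That leaves ¶2, ¶3, ¶5, and ¶7 in effect.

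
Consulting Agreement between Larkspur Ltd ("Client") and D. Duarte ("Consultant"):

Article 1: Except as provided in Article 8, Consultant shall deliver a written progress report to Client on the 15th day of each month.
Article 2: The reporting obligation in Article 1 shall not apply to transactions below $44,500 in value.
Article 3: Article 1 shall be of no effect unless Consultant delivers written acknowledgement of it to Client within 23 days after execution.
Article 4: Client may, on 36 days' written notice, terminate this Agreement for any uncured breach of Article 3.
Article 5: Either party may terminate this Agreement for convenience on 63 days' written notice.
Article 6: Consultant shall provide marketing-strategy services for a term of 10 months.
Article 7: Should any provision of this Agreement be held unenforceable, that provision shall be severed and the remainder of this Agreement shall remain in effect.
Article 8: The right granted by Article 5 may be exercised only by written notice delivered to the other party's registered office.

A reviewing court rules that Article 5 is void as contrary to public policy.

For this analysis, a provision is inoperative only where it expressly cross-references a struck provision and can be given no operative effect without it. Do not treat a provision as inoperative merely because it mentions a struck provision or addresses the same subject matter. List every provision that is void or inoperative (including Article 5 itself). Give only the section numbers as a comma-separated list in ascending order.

Article 5 is struck. Article 8 merely fixes the notice requirement for Article 5; with Article 5 gone it has nothing to operate on and falls away. Although Article 1 refers to Article 8, its operative terms do not depend on Article 8, so it remains in effect. Under the severability clause in Article 7, the remaining provisions continue in force. That leaves Article 1, Article 2, Article 3, Article 4, Article 6, and Article 7 in effect.

5, 8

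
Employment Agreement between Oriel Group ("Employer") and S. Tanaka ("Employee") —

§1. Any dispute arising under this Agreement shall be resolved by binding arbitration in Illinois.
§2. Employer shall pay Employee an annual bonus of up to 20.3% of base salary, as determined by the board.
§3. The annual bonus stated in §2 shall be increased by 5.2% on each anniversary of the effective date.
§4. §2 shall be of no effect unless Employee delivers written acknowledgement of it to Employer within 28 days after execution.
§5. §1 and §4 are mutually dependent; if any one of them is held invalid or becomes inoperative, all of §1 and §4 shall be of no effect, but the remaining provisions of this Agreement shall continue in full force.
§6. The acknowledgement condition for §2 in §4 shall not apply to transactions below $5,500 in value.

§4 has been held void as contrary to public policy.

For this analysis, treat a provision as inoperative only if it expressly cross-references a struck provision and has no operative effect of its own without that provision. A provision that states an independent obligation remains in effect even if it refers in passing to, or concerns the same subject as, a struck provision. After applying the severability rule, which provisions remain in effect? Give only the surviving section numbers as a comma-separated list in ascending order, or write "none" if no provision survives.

2, 3, 5

§4 is struck. §6 has no operative effect of its own apart from §4 and is therefore inoperative. §5 declares §1 and §4 mutually dependent; since one of them has fallen, all of them are of no effect. That brings down §1 as well. The remainder continues in force under §5. §2, §3, and §5 remain in effect.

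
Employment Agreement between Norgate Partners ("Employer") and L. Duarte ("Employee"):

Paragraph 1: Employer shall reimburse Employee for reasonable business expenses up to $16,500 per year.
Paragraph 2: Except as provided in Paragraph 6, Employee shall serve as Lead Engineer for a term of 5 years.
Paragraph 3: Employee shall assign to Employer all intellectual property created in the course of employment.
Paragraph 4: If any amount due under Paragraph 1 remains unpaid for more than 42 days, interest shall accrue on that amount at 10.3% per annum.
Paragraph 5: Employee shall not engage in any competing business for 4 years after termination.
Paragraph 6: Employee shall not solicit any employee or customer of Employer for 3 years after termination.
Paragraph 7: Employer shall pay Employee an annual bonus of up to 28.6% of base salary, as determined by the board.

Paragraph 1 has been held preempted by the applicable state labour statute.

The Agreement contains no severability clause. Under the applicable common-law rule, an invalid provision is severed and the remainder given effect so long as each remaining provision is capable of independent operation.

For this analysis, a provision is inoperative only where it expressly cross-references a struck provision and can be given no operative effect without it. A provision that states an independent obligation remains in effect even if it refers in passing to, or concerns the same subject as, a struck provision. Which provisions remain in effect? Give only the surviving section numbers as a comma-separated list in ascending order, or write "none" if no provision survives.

2, 3, 5, 6, 7

Paragraph 1 is struck. Paragraph 4 has no operative effect of its own apart from Paragraph 1 and is therefore inoperative. Under the stated default rule, only provisions that cannot operate independently fall away; the rest are enforced. Paragraph 2, Paragraph 3, Paragraph 5, Paragraph 6, and Paragraph 7 remain in effect.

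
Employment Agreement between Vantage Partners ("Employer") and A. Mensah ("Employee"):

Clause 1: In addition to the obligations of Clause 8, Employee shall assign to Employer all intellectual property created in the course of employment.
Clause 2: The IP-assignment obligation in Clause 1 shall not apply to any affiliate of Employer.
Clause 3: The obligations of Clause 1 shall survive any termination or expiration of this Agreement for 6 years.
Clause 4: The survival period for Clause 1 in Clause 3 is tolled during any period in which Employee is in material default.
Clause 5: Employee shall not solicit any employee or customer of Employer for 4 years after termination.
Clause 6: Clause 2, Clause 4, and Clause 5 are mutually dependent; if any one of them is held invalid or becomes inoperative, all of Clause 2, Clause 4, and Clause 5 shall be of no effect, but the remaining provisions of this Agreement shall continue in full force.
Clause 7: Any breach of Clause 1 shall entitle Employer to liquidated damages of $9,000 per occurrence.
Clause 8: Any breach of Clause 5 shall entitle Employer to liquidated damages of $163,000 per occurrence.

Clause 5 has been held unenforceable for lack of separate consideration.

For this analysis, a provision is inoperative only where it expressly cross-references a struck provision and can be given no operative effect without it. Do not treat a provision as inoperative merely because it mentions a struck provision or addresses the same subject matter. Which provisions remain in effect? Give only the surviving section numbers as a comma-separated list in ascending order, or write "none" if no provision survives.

Clause 5 is struck. The whole of Clause 8 is the liquidated-damages amount, defined by reference to Clause 5, so Clause 8 cannot stand once Clause 5 is removed. Although Clause 1 refers to Clause 8, its operative terms do not depend on Clause 8, so it remains in effect. Clause 6 declares Clause 2, Clause 4, and Clause 5 mutually dependent; since one of them has fallen, all of them are of no effect. That brings down Clause 2 and Clause 4 as well. The remainder continues in force under Clause 6. The provisions still in force are Clause 1, Clause 3, Clause 6, and Clause 7.

1, 3, 6, 7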